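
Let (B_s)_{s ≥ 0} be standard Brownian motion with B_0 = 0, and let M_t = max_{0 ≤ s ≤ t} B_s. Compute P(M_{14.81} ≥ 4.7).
P(M_{14.81} ≥ 4.7) = 2·P(B_{14.81} ≥ 4.7) = 2(1 − Φ(4.7/√14.81)) ≈ 0.2220

By the reflection principle for Brownian motion, P(M_t ≥ a) = 2 · P(B_t ≥ a) for a ≥ 0. Since B_t ~ N(0, t), P(B_t ≥ 4.7) = 1 − Φ(4.7/√t) = 1 − Φ(4.7/√14.81) = 1 − Φ(1.2213). So
  P(M_{14.81} ≥ 4.7) = 2(1 − Φ(1.2213)) ≈ 0.2220.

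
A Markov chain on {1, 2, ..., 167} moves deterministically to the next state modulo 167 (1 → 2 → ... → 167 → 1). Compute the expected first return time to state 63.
E[T_63 | X_0 = 63] = 167

The chain cycles deterministically, so starting at state 63 it returns in exactly 167 steps. Equivalently, the stationary distribution is uniform π_j = 1/167 for every state j, so by Kac's formula E[T_63] = 1/π_63 = 167.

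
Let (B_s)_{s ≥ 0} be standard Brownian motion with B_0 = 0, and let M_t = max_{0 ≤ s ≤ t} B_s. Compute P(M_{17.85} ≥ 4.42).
P(M_{17.85} ≥ 4.42) = 2·P(B_{17.85} ≥ 4.42) = 2(1 − Φ(4.42/√17.85)) ≈ 0.2955

By the reflection principle for Brownian motion, P(M_t ≥ a) = 2 · P(B_t ≥ a) for a ≥ 0. Since B_t ~ N(0, t), P(B_t ≥ 4.42) = 1 − Φ(4.42/√t) = 1 − Φ(4.42/√17.85) = 1 − Φ(1.0462). So
  P(M_{17.85} ≥ 4.42) = 2(1 − Φ(1.0462)) ≈ 0.2955.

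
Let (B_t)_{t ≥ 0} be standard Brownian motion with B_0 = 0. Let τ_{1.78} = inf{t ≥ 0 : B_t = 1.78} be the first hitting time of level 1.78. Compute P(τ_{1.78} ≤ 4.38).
P(τ_{1.78} ≤ 4.38) = 2(1 − Φ(1.78/√4.38)) = 2(1 − Φ(0.8505)) ≈ 0.3950

By the reflection principle for standard BM, P(τ_b ≤ t) = 2 · P(B_t ≥ b). Since B_t ~ N(0, t), P(B_t ≥ 1.78) = 1 − Φ(1.78/√t) = 1 − Φ(1.78/√4.38) = 1 − Φ(0.8505) ≈ 0.19752. Doubling: P(τ_{1.78} ≤ 4.38) ≈ 2 · 0.19752 = 0.39504 ≈ 0.3950.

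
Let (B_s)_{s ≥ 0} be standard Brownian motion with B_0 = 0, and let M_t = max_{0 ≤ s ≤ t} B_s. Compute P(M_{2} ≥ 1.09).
P(M_{2} ≥ 1.09) = 2·P(B_{2} ≥ 1.09) = 2(1 − Φ(1.09/√2)) ≈ 0.4409

By the reflection principle for Brownian motion, P(M_t ≥ a) = 2 · P(B_t ≥ a) for a ≥ 0. Since B_t ~ N(0, t), P(B_t ≥ 1.09) = 1 − Φ(1.09/√t) = 1 − Φ(1.09/√2) = 1 − Φ(0.7707). So
  P(M_{2} ≥ 1.09) = 2(1 − Φ(0.7707)) ≈ 0.4409.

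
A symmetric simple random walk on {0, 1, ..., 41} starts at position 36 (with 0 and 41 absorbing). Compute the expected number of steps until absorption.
E[τ | X_0 = 36] = 180

Let v_k = E[τ | X_0 = k]. Boundary: v_0 = v_41 = 0. Recurrence: v_k = 1 + (v_{k-1} + v_{k+1})/2 for 1 ≤ k ≤ 40. The particular solution to v_k − (v_{k-1} + v_{k+1})/2 = 1 is v_k = −k^2. Adding homogeneous solution A + B k and matching boundaries gives v_k = k (41 − k). Substituting k = 36: v_36 = 36 · 5 = 180.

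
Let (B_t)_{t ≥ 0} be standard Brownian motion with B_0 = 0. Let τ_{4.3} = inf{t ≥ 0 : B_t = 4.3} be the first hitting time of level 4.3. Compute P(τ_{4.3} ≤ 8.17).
P(τ_{4.3} ≤ 8.17) = 2(1 − Φ(4.3/√8.17)) = 2(1 − Φ(1.5044)) ≈ 0.1325

By the reflection principle for standard BM, P(τ_b ≤ t) = 2 · P(B_t ≥ b). Since B_t ~ N(0, t), P(B_t ≥ 4.3) = 1 − Φ(4.3/√t) = 1 − Φ(4.3/√8.17) = 1 − Φ(1.5044) ≈ 0.06624. Doubling: P(τ_{4.3} ≤ 8.17) ≈ 2 · 0.06624 = 0.13248 ≈ 0.1325.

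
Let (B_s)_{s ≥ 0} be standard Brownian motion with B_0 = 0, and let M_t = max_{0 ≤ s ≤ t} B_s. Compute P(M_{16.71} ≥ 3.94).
P(M_{16.71} ≥ 3.94) = 2·P(B_{16.71} ≥ 3.94) = 2(1 − Φ(3.94/√16.71)) ≈ 0.3351

By the reflection principle for Brownian motion, P(M_t ≥ a) = 2 · P(B_t ≥ a) for a ≥ 0. Since B_t ~ N(0, t), P(B_t ≥ 3.94) = 1 − Φ(3.94/√t) = 1 − Φ(3.94/√16.71) = 1 − Φ(0.9638). So
  P(M_{16.71} ≥ 3.94) = 2(1 − Φ(0.9638)) ≈ 0.3351.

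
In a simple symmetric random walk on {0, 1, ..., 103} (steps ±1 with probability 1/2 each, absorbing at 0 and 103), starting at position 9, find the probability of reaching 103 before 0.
P(hit 103 before 0) = 9/103

Let u_k = P(hit 103 before 0 | start at k). Then u_0 = 0, u_103 = 1, and u_k = u_{k-1}/2 + u_{k+1}/2 for 1 ≤ k ≤ 102. This harmonic recurrence is solved by u_k = k/103, giving u_9 = 9/103.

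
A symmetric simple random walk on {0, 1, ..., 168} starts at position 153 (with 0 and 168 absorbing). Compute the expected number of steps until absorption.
E[τ | X_0 = 153] = 2295

Let v_k = E[τ | X_0 = k]. Boundary: v_0 = v_168 = 0. Recurrence: v_k = 1 + (v_{k-1} + v_{k+1})/2 for 1 ≤ k ≤ 167. The particular solution to v_k − (v_{k-1} + v_{k+1})/2 = 1 is v_k = −k^2. Adding homogeneous solution A + B k and matching boundaries gives v_k = k (168 − k). Substituting k = 153: v_153 = 153 · 15 = 2295.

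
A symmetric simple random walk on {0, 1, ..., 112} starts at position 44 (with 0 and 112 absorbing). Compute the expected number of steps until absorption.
E[τ | X_0 = 44] = 2992

Let v_k = E[τ | X_0 = k]. Boundary: v_0 = v_112 = 0. Recurrence: v_k = 1 + (v_{k-1} + v_{k+1})/2 for 1 ≤ k ≤ 111. The particular solution to v_k − (v_{k-1} + v_{k+1})/2 = 1 is v_k = −k^2. Adding homogeneous solution A + B k and matching boundaries gives v_k = k (112 − k). Substituting k = 44: v_44 = 44 · 68 = 2992.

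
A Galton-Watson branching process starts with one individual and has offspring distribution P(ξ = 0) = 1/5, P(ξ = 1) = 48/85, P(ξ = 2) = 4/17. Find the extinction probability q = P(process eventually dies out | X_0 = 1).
q = 17/20

The pgf is f(s) = 1/5 + 48/85·s + 4/17·s². The extinction probability q is the smallest fixed point of f in [0, 1]. Setting s = f(s):
  4/17·s² + (48/85 − 1)·s + 1/5 = 0
  4/17·s² − (1/5 + 4/17)·s + 1/5 = 0
which factors as (s − 1)·(4/17·s − 1/5) = 0, giving roots s = 1 and s = (1/5)/(4/17) = 17/20.
Mean offspring μ = 48/85 + 2·4/17 = 88/85 > 1 (supercritical), so q < 1. The extinction probability is the smaller root: q = (1/5)/(4/17) = 17/20.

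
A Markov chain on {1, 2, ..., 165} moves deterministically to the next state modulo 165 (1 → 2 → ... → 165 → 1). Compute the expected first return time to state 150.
E[T_150 | X_0 = 150] = 165

The chain cycles deterministically, so starting at state 150 it returns in exactly 165 steps. Equivalently, the stationary distribution is uniform π_j = 1/165 for every state j, so by Kac's formula E[T_150] = 1/π_150 = 165.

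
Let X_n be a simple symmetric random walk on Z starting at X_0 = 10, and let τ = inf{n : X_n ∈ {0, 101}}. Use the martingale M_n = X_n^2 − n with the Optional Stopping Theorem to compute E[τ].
E[τ] = 910

M_n = X_n^2 − n is a martingale (since E[X_{n+1}^2 | F_n] = X_n^2 + 1). By OST (τ has finite mean in a bounded region), E[M_τ] = E[M_0] = X_0^2 − 0 = 10^2 = 100. Also E[M_τ] = E[X_τ^2] − E[τ]. The walk exits at 0 or 101, with P(hit 101 first) = 10/101, so E[X_τ^2] = 101^2 · 10/101 + 0 = 1010. Thus E[τ] = E[X_τ^2] − E[M_τ] = 1010 − 100 = 910 = 10(101 − 10) = 910.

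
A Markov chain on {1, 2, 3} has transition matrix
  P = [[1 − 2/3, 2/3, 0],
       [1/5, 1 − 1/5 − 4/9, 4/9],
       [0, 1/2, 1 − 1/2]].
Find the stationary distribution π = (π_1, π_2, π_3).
π = (27/197, 90/197, 80/197)

This is a birth-death chain on three states, which satisfies detailed balance: π_1 · P_{12} = π_2 · P_{21} and π_2 · P_{23} = π_3 · P_{32}.
From π_1 · 2/3 = π_2 · 1/5: π_2/π_1 = (2/3)/(1/5) = 10/3.
From π_2 · 4/9 = π_3 · 1/2: π_3/π_2 = (4/9)/(1/2) = 8/9.
Take π_1 proportional to 1; then unnormalized π = (1, 10/3, 80/27). Normalize by dividing by the sum 197/27:
  π = (27/197, 90/197, 80/197).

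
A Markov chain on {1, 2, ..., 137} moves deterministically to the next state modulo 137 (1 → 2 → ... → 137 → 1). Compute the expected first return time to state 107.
E[T_107 | X_0 = 107] = 137

The chain cycles deterministically, so starting at state 107 it returns in exactly 137 steps. Equivalently, the stationary distribution is uniform π_j = 1/137 for every state j, so by Kac's formula E[T_107] = 1/π_107 = 137.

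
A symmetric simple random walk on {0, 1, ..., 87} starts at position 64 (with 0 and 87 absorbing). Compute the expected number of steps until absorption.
E[τ | X_0 = 64] = 1472

Let v_k = E[τ | X_0 = k]. Boundary: v_0 = v_87 = 0. Recurrence: v_k = 1 + (v_{k-1} + v_{k+1})/2 for 1 ≤ k ≤ 86. The particular solution to v_k − (v_{k-1} + v_{k+1})/2 = 1 is v_k = −k^2. Adding homogeneous solution A + B k and matching boundaries gives v_k = k (87 − k). Substituting k = 64: v_64 = 64 · 23 = 1472.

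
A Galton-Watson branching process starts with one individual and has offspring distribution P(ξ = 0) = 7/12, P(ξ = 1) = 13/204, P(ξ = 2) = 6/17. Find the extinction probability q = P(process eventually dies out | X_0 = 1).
q = 1

Mean offspring μ = 0·7/12 + 1·13/204 + 2·6/17 = 157/204 ≤ 1. For μ ≤ 1 with offspring not concentrated at 1, the Galton-Watson process goes extinct almost surely, so q = 1.
(Algebraic check: The pgf is f(s) = 7/12 + 13/204·s + 6/17·s². The extinction probability q is the smallest fixed point of f in [0, 1]. Setting s = f(s):
  6/17·s² + (13/204 − 1)·s + 7/12 = 0
  6/17·s² − (7/12 + 6/17)·s + 7/12 = 0
which factors as (s − 1)·(6/17·s − 7/12) = 0, giving roots s = 1 and s = (7/12)/(6/17) = 119/72. Since 119/72 ≥ 1, the smallest root in [0, 1] is s = 1.)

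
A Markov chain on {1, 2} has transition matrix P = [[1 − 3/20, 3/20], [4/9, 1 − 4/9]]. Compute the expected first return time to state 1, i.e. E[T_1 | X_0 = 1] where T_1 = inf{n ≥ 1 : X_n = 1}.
E[T_1 | X_0 = 1] = 1/π_1 = 107/80

For an irreducible recurrent Markov chain with stationary distribution π, E[T_i | X_0 = i] = 1/π_i (Kac's formula). Here π_1 = (4/9)/(3/20 + 4/9) = (4/9)/(107/180) = 80/107, so E[T_1 | X_0 = 1] = 1/π_1 = (3/20 + 4/9)/(4/9) = (107/180)/(4/9) = 107/80.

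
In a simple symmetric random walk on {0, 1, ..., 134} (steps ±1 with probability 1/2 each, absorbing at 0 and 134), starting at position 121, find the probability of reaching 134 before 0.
P(hit 134 before 0) = 121/134

Let u_k = P(hit 134 before 0 | start at k). Then u_0 = 0, u_134 = 1, and u_k = u_{k-1}/2 + u_{k+1}/2 for 1 ≤ k ≤ 133. This harmonic recurrence is solved by u_k = k/134, giving u_121 = 121/134.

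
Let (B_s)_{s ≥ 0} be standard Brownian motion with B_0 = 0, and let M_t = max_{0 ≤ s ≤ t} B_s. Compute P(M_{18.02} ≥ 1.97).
P(M_{18.02} ≥ 1.97) = 2·P(B_{18.02} ≥ 1.97) = 2(1 − Φ(1.97/√18.02)) ≈ 0.6426

By the reflection principle for Brownian motion, P(M_t ≥ a) = 2 · P(B_t ≥ a) for a ≥ 0. Since B_t ~ N(0, t), P(B_t ≥ 1.97) = 1 − Φ(1.97/√t) = 1 − Φ(1.97/√18.02) = 1 − Φ(0.4641). So
  P(M_{18.02} ≥ 1.97) = 2(1 − Φ(0.4641)) ≈ 0.6426.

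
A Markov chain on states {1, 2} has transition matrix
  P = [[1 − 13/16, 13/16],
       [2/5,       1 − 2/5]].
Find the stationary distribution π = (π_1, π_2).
π_1 = 32/97, π_2 = 65/97

Solve πP = π with π_1 + π_2 = 1. From πP = π: π_1 · (1 − 13/16) + π_2 · 2/5 = π_1 ⇒ π_2 · 2/5 = π_1 · 13/16 ⇒ π_2/π_1 = (13/16)/(2/5) = 65/32. Together with π_1 + π_2 = 1:
  π_1 = (2/5)/(13/16 + 2/5) = (2/5)/(97/80) = 32/97,
  π_2 = (13/16)/(13/16 + 2/5) = (13/16)/(97/80) = 65/97.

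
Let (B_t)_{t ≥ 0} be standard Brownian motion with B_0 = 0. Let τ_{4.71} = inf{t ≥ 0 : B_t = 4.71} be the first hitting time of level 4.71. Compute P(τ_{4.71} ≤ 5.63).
P(τ_{4.71} ≤ 5.63) = 2(1 − Φ(4.71/√5.63)) = 2(1 − Φ(1.9850)) ≈ 0.0471

By the reflection principle for standard BM, P(τ_b ≤ t) = 2 · P(B_t ≥ b). Since B_t ~ N(0, t), P(B_t ≥ 4.71) = 1 − Φ(4.71/√t) = 1 − Φ(4.71/√5.63) = 1 − Φ(1.9850) ≈ 0.02357. Doubling: P(τ_{4.71} ≤ 5.63) ≈ 2 · 0.02357 = 0.04714 ≈ 0.0471.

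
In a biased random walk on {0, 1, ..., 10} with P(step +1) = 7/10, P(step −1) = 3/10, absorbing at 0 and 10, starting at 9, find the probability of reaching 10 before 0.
P(hit 10 before 0) = (1 − (3/7)^9) / (1 − (3/7)^10) = 70584367/70604050

Let u_k denote P(reach 10 before 0 | start at k). Boundary: u_0 = 0, u_10 = 1. Recurrence: u_k = 7/10·u_{k+1} + 3/10·u_{k-1} for 1 ≤ k ≤ 9. Try u_k = A + B·r^k with r = q/p = (3/10)/(7/10) = 3/7. Substitution satisfies the recurrence; boundary conditions give:
  u_k = (1 − r^k) / (1 − r^N) = (1 − (3/7)^9) / (1 − (3/7)^10) = 70584367/70604050.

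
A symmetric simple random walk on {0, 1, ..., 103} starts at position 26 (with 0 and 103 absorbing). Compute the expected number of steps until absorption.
E[τ | X_0 = 26] = 2002

Let v_k = E[τ | X_0 = k]. Boundary: v_0 = v_103 = 0. Recurrence: v_k = 1 + (v_{k-1} + v_{k+1})/2 for 1 ≤ k ≤ 102. The particular solution to v_k − (v_{k-1} + v_{k+1})/2 = 1 is v_k = −k^2. Adding homogeneous solution A + B k and matching boundaries gives v_k = k (103 − k). Substituting k = 26: v_26 = 26 · 77 = 2002.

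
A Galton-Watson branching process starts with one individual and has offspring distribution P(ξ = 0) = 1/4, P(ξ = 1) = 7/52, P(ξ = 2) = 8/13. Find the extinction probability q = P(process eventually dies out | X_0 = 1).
q = 13/32

The pgf is f(s) = 1/4 + 7/52·s + 8/13·s². The extinction probability q is the smallest fixed point of f in [0, 1]. Setting s = f(s):
  8/13·s² + (7/52 − 1)·s + 1/4 = 0
  8/13·s² − (1/4 + 8/13)·s + 1/4 = 0
which factors as (s − 1)·(8/13·s − 1/4) = 0, giving roots s = 1 and s = (1/4)/(8/13) = 13/32.
Mean offspring μ = 7/52 + 2·8/13 = 71/52 > 1 (supercritical), so q < 1. The extinction probability is the smaller root: q = (1/4)/(8/13) = 13/32.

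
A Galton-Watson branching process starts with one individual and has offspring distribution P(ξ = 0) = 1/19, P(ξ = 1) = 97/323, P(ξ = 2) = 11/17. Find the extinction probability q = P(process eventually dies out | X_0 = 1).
q = 17/209

The pgf is f(s) = 1/19 + 97/323·s + 11/17·s². The extinction probability q is the smallest fixed point of f in [0, 1]. Setting s = f(s):
  11/17·s² + (97/323 − 1)·s + 1/19 = 0
  11/17·s² − (1/19 + 11/17)·s + 1/19 = 0
which factors as (s − 1)·(11/17·s − 1/19) = 0, giving roots s = 1 and s = (1/19)/(11/17) = 17/209.
Mean offspring μ = 97/323 + 2·11/17 = 515/323 > 1 (supercritical), so q < 1. The extinction probability is the smaller root: q = (1/19)/(11/17) = 17/209.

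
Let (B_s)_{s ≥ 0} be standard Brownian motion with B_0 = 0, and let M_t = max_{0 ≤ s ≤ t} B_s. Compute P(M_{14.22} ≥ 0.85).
P(M_{14.22} ≥ 0.85) = 2·P(B_{14.22} ≥ 0.85) = 2(1 − Φ(0.85/√14.22)) ≈ 0.8217

By the reflection principle for Brownian motion, P(M_t ≥ a) = 2 · P(B_t ≥ a) for a ≥ 0. Since B_t ~ N(0, t), P(B_t ≥ 0.85) = 1 − Φ(0.85/√t) = 1 − Φ(0.85/√14.22) = 1 − Φ(0.2254). So
  P(M_{14.22} ≥ 0.85) = 2(1 − Φ(0.2254)) ≈ 0.8217.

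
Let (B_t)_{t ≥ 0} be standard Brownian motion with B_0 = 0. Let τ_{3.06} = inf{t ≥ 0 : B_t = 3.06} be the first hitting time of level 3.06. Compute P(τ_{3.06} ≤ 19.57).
P(τ_{3.06} ≤ 19.57) = 2(1 − Φ(3.06/√19.57)) = 2(1 − Φ(0.6917)) ≈ 0.4891

By the reflection principle for standard BM, P(τ_b ≤ t) = 2 · P(B_t ≥ b). Since B_t ~ N(0, t), P(B_t ≥ 3.06) = 1 − Φ(3.06/√t) = 1 − Φ(3.06/√19.57) = 1 − Φ(0.6917) ≈ 0.24456. Doubling: P(τ_{3.06} ≤ 19.57) ≈ 2 · 0.24456 = 0.48912 ≈ 0.4891.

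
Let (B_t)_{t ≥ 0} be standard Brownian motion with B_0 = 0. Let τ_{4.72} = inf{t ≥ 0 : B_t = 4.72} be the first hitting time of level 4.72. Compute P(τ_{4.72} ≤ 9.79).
P(τ_{4.72} ≤ 9.79) = 2(1 − Φ(4.72/√9.79)) = 2(1 − Φ(1.5085)) ≈ 0.1314

By the reflection principle for standard BM, P(τ_b ≤ t) = 2 · P(B_t ≥ b). Since B_t ~ N(0, t), P(B_t ≥ 4.72) = 1 − Φ(4.72/√t) = 1 − Φ(4.72/√9.79) = 1 − Φ(1.5085) ≈ 0.06571. Doubling: P(τ_{4.72} ≤ 9.79) ≈ 2 · 0.06571 = 0.13142 ≈ 0.1314.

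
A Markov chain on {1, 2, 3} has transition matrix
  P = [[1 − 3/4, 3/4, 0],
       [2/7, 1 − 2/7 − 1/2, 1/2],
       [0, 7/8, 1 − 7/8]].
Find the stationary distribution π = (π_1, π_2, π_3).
π = (8/41, 21/41, 12/41)

This is a birth-death chain on three states, which satisfies detailed balance: π_1 · P_{12} = π_2 · P_{21} and π_2 · P_{23} = π_3 · P_{32}.
From π_1 · 3/4 = π_2 · 2/7: π_2/π_1 = (3/4)/(2/7) = 21/8.
From π_2 · 1/2 = π_3 · 7/8: π_3/π_2 = (1/2)/(7/8) = 4/7.
Take π_1 proportional to 1; then unnormalized π = (1, 21/8, 3/2). Normalize by dividing by the sum 41/8:
  π = (8/41, 21/41, 12/41).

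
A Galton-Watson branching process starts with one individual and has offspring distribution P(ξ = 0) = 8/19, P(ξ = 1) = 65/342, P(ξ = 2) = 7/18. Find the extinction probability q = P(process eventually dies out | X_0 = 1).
q = 1

Mean offspring μ = 0·8/19 + 1·65/342 + 2·7/18 = 331/342 ≤ 1. For μ ≤ 1 with offspring not concentrated at 1, the Galton-Watson process goes extinct almost surely, so q = 1.
(Algebraic check: The pgf is f(s) = 8/19 + 65/342·s + 7/18·s². The extinction probability q is the smallest fixed point of f in [0, 1]. Setting s = f(s):
  7/18·s² + (65/342 − 1)·s + 8/19 = 0
  7/18·s² − (8/19 + 7/18)·s + 8/19 = 0
which factors as (s − 1)·(7/18·s − 8/19) = 0, giving roots s = 1 and s = (8/19)/(7/18) = 144/133. Since 144/133 ≥ 1, the smallest root in [0, 1] is s = 1.)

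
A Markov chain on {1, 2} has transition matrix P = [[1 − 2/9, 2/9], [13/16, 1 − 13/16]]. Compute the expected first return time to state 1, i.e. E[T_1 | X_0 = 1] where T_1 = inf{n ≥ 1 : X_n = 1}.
E[T_1 | X_0 = 1] = 1/π_1 = 149/117

For an irreducible recurrent Markov chain with stationary distribution π, E[T_i | X_0 = i] = 1/π_i (Kac's formula). Here π_1 = (13/16)/(2/9 + 13/16) = (13/16)/(149/144) = 117/149, so E[T_1 | X_0 = 1] = 1/π_1 = (2/9 + 13/16)/(13/16) = (149/144)/(13/16) = 149/117.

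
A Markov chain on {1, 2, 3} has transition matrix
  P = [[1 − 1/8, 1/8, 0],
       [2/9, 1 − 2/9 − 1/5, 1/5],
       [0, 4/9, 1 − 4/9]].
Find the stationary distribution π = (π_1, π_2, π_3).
π = (320/581, 180/581, 81/581)

This is a birth-death chain on three states, which satisfies detailed balance: π_1 · P_{12} = π_2 · P_{21} and π_2 · P_{23} = π_3 · P_{32}.
From π_1 · 1/8 = π_2 · 2/9: π_2/π_1 = (1/8)/(2/9) = 9/16.
From π_2 · 1/5 = π_3 · 4/9: π_3/π_2 = (1/5)/(4/9) = 9/20.
Take π_1 proportional to 1; then unnormalized π = (1, 9/16, 81/320). Normalize by dividing by the sum 581/320:
  π = (320/581, 180/581, 81/581).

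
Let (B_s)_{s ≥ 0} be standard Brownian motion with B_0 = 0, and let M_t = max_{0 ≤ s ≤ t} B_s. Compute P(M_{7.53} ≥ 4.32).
P(M_{7.53} ≥ 4.32) = 2·P(B_{7.53} ≥ 4.32) = 2(1 − Φ(4.32/√7.53)) ≈ 0.1154

By the reflection principle for Brownian motion, P(M_t ≥ a) = 2 · P(B_t ≥ a) for a ≥ 0. Since B_t ~ N(0, t), P(B_t ≥ 4.32) = 1 − Φ(4.32/√t) = 1 − Φ(4.32/√7.53) = 1 − Φ(1.5743). So
  P(M_{7.53} ≥ 4.32) = 2(1 − Φ(1.5743)) ≈ 0.1154.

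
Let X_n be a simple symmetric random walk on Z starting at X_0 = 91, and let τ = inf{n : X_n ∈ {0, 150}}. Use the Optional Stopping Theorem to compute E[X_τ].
E[X_τ] = 91

X_n is a martingale and τ is a bounded-mean stopping time (indeed τ is finite a.s. with bounded expectation since the walk is in a bounded region). By the OST, E[X_τ] = E[X_0] = 91. Equivalently: E[X_τ] = 150 · P(hit 150 first) + 0 · P(hit 0 first) = 150 · (91/150) = 91.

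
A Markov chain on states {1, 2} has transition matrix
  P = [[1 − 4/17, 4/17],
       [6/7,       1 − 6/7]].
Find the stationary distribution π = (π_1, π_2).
π_1 = 51/65, π_2 = 14/65

Solve πP = π with π_1 + π_2 = 1. From πP = π: π_1 · (1 − 4/17) + π_2 · 6/7 = π_1 ⇒ π_2 · 6/7 = π_1 · 4/17 ⇒ π_2/π_1 = (4/17)/(6/7) = 14/51. Together with π_1 + π_2 = 1:
  π_1 = (6/7)/(4/17 + 6/7) = (6/7)/(130/119) = 51/65,
  π_2 = (4/17)/(4/17 + 6/7) = (4/17)/(130/119) = 14/65.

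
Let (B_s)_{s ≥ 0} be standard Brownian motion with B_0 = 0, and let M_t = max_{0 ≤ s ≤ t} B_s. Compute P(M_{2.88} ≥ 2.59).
P(M_{2.88} ≥ 2.59) = 2·P(B_{2.88} ≥ 2.59) = 2(1 − Φ(2.59/√2.88)) ≈ 0.1270

By the reflection principle for Brownian motion, P(M_t ≥ a) = 2 · P(B_t ≥ a) for a ≥ 0. Since B_t ~ N(0, t), P(B_t ≥ 2.59) = 1 − Φ(2.59/√t) = 1 − Φ(2.59/√2.88) = 1 − Φ(1.5262). So
  P(M_{2.88} ≥ 2.59) = 2(1 − Φ(1.5262)) ≈ 0.1270.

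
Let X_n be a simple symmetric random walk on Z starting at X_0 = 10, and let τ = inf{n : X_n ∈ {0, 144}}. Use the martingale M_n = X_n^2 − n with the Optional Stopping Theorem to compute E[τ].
E[τ] = 1340

M_n = X_n^2 − n is a martingale (since E[X_{n+1}^2 | F_n] = X_n^2 + 1). By OST (τ has finite mean in a bounded region), E[M_τ] = E[M_0] = X_0^2 − 0 = 10^2 = 100. Also E[M_τ] = E[X_τ^2] − E[τ]. The walk exits at 0 or 144, with P(hit 144 first) = 10/144, so E[X_τ^2] = 144^2 · 10/144 + 0 = 1440. Thus E[τ] = E[X_τ^2] − E[M_τ] = 1440 − 100 = 1340 = 10(144 − 10) = 1340.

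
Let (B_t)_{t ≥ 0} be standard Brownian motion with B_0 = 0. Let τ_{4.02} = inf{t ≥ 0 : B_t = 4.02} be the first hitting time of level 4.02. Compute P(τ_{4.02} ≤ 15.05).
P(τ_{4.02} ≤ 15.05) = 2(1 − Φ(4.02/√15.05)) = 2(1 − Φ(1.0362)) ≈ 0.3001

By the reflection principle for standard BM, P(τ_b ≤ t) = 2 · P(B_t ≥ b). Since B_t ~ N(0, t), P(B_t ≥ 4.02) = 1 − Φ(4.02/√t) = 1 − Φ(4.02/√15.05) = 1 − Φ(1.0362) ≈ 0.15005. Doubling: P(τ_{4.02} ≤ 15.05) ≈ 2 · 0.15005 = 0.30010 ≈ 0.3001.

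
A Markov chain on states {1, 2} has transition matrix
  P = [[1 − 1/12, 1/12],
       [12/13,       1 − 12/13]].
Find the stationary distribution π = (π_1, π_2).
π_1 = 144/157, π_2 = 13/157

Solve πP = π with π_1 + π_2 = 1. From πP = π: π_1 · (1 − 1/12) + π_2 · 12/13 = π_1 ⇒ π_2 · 12/13 = π_1 · 1/12 ⇒ π_2/π_1 = (1/12)/(12/13) = 13/144. Together with π_1 + π_2 = 1:
  π_1 = (12/13)/(1/12 + 12/13) = (12/13)/(157/156) = 144/157,
  π_2 = (1/12)/(1/12 + 12/13) = (1/12)/(157/156) = 13/157.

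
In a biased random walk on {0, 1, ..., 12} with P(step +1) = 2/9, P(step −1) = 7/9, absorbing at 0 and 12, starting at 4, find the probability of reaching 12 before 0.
P(hit 12 before 0) = (1 − (7/2)^4) / (1 − (7/2)^12) = 256/5803473

Let u_k denote P(reach 12 before 0 | start at k). Boundary: u_0 = 0, u_12 = 1. Recurrence: u_k = 2/9·u_{k+1} + 7/9·u_{k-1} for 1 ≤ k ≤ 11. Try u_k = A + B·r^k with r = q/p = (7/9)/(2/9) = 7/2. Substitution satisfies the recurrence; boundary conditions give:
  u_k = (1 − r^k) / (1 − r^N) = (1 − (7/2)^4) / (1 − (7/2)^12) = 256/5803473.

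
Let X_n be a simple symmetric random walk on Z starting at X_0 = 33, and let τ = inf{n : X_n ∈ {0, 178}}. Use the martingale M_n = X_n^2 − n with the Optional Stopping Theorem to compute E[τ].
E[τ] = 4785

M_n = X_n^2 − n is a martingale (since E[X_{n+1}^2 | F_n] = X_n^2 + 1). By OST (τ has finite mean in a bounded region), E[M_τ] = E[M_0] = X_0^2 − 0 = 33^2 = 1089. Also E[M_τ] = E[X_τ^2] − E[τ]. The walk exits at 0 or 178, with P(hit 178 first) = 33/178, so E[X_τ^2] = 178^2 · 33/178 + 0 = 5874. Thus E[τ] = E[X_τ^2] − E[M_τ] = 5874 − 1089 = 4785 = 33(178 − 33) = 4785.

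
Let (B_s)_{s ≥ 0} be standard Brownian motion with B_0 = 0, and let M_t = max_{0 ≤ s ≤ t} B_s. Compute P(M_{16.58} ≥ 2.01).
P(M_{16.58} ≥ 2.01) = 2·P(B_{16.58} ≥ 2.01) = 2(1 − Φ(2.01/√16.58)) ≈ 0.6216

By the reflection principle for Brownian motion, P(M_t ≥ a) = 2 · P(B_t ≥ a) for a ≥ 0. Since B_t ~ N(0, t), P(B_t ≥ 2.01) = 1 − Φ(2.01/√t) = 1 − Φ(2.01/√16.58) = 1 − Φ(0.4936). So
  P(M_{16.58} ≥ 2.01) = 2(1 − Φ(0.4936)) ≈ 0.6216.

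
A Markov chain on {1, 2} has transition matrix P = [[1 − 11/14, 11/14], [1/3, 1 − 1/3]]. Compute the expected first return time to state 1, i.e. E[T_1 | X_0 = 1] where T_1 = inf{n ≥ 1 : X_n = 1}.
E[T_1 | X_0 = 1] = 1/π_1 = 47/14

For an irreducible recurrent Markov chain with stationary distribution π, E[T_i | X_0 = i] = 1/π_i (Kac's formula). Here π_1 = (1/3)/(11/14 + 1/3) = (1/3)/(47/42) = 14/47, so E[T_1 | X_0 = 1] = 1/π_1 = (11/14 + 1/3)/(1/3) = (47/42)/(1/3) = 47/14.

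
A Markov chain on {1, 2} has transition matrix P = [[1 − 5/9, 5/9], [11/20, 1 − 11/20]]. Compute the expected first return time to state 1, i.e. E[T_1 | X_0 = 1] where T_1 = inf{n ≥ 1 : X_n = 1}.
E[T_1 | X_0 = 1] = 1/π_1 = 199/99

For an irreducible recurrent Markov chain with stationary distribution π, E[T_i | X_0 = i] = 1/π_i (Kac's formula). Here π_1 = (11/20)/(5/9 + 11/20) = (11/20)/(199/180) = 99/199, so E[T_1 | X_0 = 1] = 1/π_1 = (5/9 + 11/20)/(11/20) = (199/180)/(11/20) = 199/99.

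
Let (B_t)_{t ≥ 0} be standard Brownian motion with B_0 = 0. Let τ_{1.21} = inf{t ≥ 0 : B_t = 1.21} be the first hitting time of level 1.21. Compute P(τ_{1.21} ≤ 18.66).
P(τ_{1.21} ≤ 18.66) = 2(1 − Φ(1.21/√18.66)) = 2(1 − Φ(0.2801)) ≈ 0.7794

By the reflection principle for standard BM, P(τ_b ≤ t) = 2 · P(B_t ≥ b). Since B_t ~ N(0, t), P(B_t ≥ 1.21) = 1 − Φ(1.21/√t) = 1 − Φ(1.21/√18.66) = 1 − Φ(0.2801) ≈ 0.38970. Doubling: P(τ_{1.21} ≤ 18.66) ≈ 2 · 0.38970 = 0.77940 ≈ 0.7794.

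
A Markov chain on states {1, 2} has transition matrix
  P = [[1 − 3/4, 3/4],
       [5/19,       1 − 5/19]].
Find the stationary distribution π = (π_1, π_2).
π_1 = 20/77, π_2 = 57/77

Solve πP = π with π_1 + π_2 = 1. From πP = π: π_1 · (1 − 3/4) + π_2 · 5/19 = π_1 ⇒ π_2 · 5/19 = π_1 · 3/4 ⇒ π_2/π_1 = (3/4)/(5/19) = 57/20. Together with π_1 + π_2 = 1:
  π_1 = (5/19)/(3/4 + 5/19) = (5/19)/(77/76) = 20/77,
  π_2 = (3/4)/(3/4 + 5/19) = (3/4)/(77/76) = 57/77.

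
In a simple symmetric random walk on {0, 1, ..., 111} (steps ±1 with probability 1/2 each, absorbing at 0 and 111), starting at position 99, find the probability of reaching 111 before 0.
P(hit 111 before 0) = 99/111 = 33/37

Let u_k = P(hit 111 before 0 | start at k). Then u_0 = 0, u_111 = 1, and u_k = u_{k-1}/2 + u_{k+1}/2 for 1 ≤ k ≤ 110. This harmonic recurrence is solved by u_k = k/111, giving u_99 = 99/111 = 33/37.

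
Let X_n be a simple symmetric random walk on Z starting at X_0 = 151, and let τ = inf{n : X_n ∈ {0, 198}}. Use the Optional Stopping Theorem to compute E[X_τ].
E[X_τ] = 151

X_n is a martingale and τ is a bounded-mean stopping time (indeed τ is finite a.s. with bounded expectation since the walk is in a bounded region). By the OST, E[X_τ] = E[X_0] = 151. Equivalently: E[X_τ] = 198 · P(hit 198 first) + 0 · P(hit 0 first) = 198 · (151/198) = 151.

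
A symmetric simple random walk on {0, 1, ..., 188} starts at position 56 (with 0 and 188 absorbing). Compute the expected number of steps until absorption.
E[τ | X_0 = 56] = 7392

Let v_k = E[τ | X_0 = k]. Boundary: v_0 = v_188 = 0. Recurrence: v_k = 1 + (v_{k-1} + v_{k+1})/2 for 1 ≤ k ≤ 187. The particular solution to v_k − (v_{k-1} + v_{k+1})/2 = 1 is v_k = −k^2. Adding homogeneous solution A + B k and matching boundaries gives v_k = k (188 − k). Substituting k = 56: v_56 = 56 · 132 = 7392.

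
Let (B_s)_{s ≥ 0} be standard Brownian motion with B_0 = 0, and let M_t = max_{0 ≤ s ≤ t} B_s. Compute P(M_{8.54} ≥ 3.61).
P(M_{8.54} ≥ 3.61) = 2·P(B_{8.54} ≥ 3.61) = 2(1 − Φ(3.61/√8.54)) ≈ 0.2167

By the reflection principle for Brownian motion, P(M_t ≥ a) = 2 · P(B_t ≥ a) for a ≥ 0. Since B_t ~ N(0, t), P(B_t ≥ 3.61) = 1 − Φ(3.61/√t) = 1 − Φ(3.61/√8.54) = 1 − Φ(1.2353). So
  P(M_{8.54} ≥ 3.61) = 2(1 − Φ(1.2353)) ≈ 0.2167.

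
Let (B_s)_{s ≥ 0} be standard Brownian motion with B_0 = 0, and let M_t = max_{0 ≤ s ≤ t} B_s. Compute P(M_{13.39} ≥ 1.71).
P(M_{13.39} ≥ 1.71) = 2·P(B_{13.39} ≥ 1.71) = 2(1 − Φ(1.71/√13.39)) ≈ 0.6403

By the reflection principle for Brownian motion, P(M_t ≥ a) = 2 · P(B_t ≥ a) for a ≥ 0. Since B_t ~ N(0, t), P(B_t ≥ 1.71) = 1 − Φ(1.71/√t) = 1 − Φ(1.71/√13.39) = 1 − Φ(0.4673). So
  P(M_{13.39} ≥ 1.71) = 2(1 − Φ(0.4673)) ≈ 0.6403.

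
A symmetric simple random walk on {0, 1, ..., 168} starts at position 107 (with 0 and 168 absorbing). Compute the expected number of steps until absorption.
E[τ | X_0 = 107] = 6527

Let v_k = E[τ | X_0 = k]. Boundary: v_0 = v_168 = 0. Recurrence: v_k = 1 + (v_{k-1} + v_{k+1})/2 for 1 ≤ k ≤ 167. The particular solution to v_k − (v_{k-1} + v_{k+1})/2 = 1 is v_k = −k^2. Adding homogeneous solution A + B k and matching boundaries gives v_k = k (168 − k). Substituting k = 107: v_107 = 107 · 61 = 6527.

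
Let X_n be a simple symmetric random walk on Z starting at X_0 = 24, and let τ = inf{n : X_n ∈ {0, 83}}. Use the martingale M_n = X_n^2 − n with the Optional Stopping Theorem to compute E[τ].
E[τ] = 1416

M_n = X_n^2 − n is a martingale (since E[X_{n+1}^2 | F_n] = X_n^2 + 1). By OST (τ has finite mean in a bounded region), E[M_τ] = E[M_0] = X_0^2 − 0 = 24^2 = 576. Also E[M_τ] = E[X_τ^2] − E[τ]. The walk exits at 0 or 83, with P(hit 83 first) = 24/83, so E[X_τ^2] = 83^2 · 24/83 + 0 = 1992. Thus E[τ] = E[X_τ^2] − E[M_τ] = 1992 − 576 = 1416 = 24(83 − 24) = 1416.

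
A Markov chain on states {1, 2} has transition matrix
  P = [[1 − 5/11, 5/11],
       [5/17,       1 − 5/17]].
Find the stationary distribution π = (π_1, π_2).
π_1 = 11/28, π_2 = 17/28

Solve πP = π with π_1 + π_2 = 1. From πP = π: π_1 · (1 − 5/11) + π_2 · 5/17 = π_1 ⇒ π_2 · 5/17 = π_1 · 5/11 ⇒ π_2/π_1 = (5/11)/(5/17) = 17/11. Together with π_1 + π_2 = 1:
  π_1 = (5/17)/(5/11 + 5/17) = (5/17)/(140/187) = 11/28,
  π_2 = (5/11)/(5/11 + 5/17) = (5/11)/(140/187) = 17/28.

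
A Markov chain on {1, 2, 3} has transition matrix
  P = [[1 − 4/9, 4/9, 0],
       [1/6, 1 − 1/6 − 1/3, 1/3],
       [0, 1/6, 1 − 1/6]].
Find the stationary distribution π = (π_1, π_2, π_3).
π = (1/9, 8/27, 16/27)

This is a birth-death chain on three states, which satisfies detailed balance: π_1 · P_{12} = π_2 · P_{21} and π_2 · P_{23} = π_3 · P_{32}.
From π_1 · 4/9 = π_2 · 1/6: π_2/π_1 = (4/9)/(1/6) = 8/3.
From π_2 · 1/3 = π_3 · 1/6: π_3/π_2 = (1/3)/(1/6) = 2.
Take π_1 proportional to 1; then unnormalized π = (1, 8/3, 16/3). Normalize by dividing by the sum 9:
  π = (1/9, 8/27, 16/27).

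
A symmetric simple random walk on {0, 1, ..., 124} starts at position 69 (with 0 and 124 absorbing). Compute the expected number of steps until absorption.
E[τ | X_0 = 69] = 3795

Let v_k = E[τ | X_0 = k]. Boundary: v_0 = v_124 = 0. Recurrence: v_k = 1 + (v_{k-1} + v_{k+1})/2 for 1 ≤ k ≤ 123. The particular solution to v_k − (v_{k-1} + v_{k+1})/2 = 1 is v_k = −k^2. Adding homogeneous solution A + B k and matching boundaries gives v_k = k (124 − k). Substituting k = 69: v_69 = 69 · 55 = 3795.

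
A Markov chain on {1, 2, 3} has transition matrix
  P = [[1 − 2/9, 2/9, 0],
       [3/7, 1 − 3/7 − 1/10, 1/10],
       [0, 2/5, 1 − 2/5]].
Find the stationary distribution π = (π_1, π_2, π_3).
π = (54/89, 28/89, 7/89)

This is a birth-death chain on three states, which satisfies detailed balance: π_1 · P_{12} = π_2 · P_{21} and π_2 · P_{23} = π_3 · P_{32}.
From π_1 · 2/9 = π_2 · 3/7: π_2/π_1 = (2/9)/(3/7) = 14/27.
From π_2 · 1/10 = π_3 · 2/5: π_3/π_2 = (1/10)/(2/5) = 1/4.
Take π_1 proportional to 1; then unnormalized π = (1, 14/27, 7/54). Normalize by dividing by the sum 89/54:
  π = (54/89, 28/89, 7/89).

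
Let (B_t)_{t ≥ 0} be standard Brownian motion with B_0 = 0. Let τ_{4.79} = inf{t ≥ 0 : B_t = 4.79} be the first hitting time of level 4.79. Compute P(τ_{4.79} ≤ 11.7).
P(τ_{4.79} ≤ 11.7) = 2(1 − Φ(4.79/√11.7)) = 2(1 − Φ(1.4004)) ≈ 0.1614

By the reflection principle for standard BM, P(τ_b ≤ t) = 2 · P(B_t ≥ b). Since B_t ~ N(0, t), P(B_t ≥ 4.79) = 1 − Φ(4.79/√t) = 1 − Φ(4.79/√11.7) = 1 − Φ(1.4004) ≈ 0.08070. Doubling: P(τ_{4.79} ≤ 11.7) ≈ 2 · 0.08070 = 0.16140 ≈ 0.1614.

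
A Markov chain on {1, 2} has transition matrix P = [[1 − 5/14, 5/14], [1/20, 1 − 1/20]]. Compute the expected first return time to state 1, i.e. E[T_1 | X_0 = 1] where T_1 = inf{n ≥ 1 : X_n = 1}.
E[T_1 | X_0 = 1] = 1/π_1 = 57/7

For an irreducible recurrent Markov chain with stationary distribution π, E[T_i | X_0 = i] = 1/π_i (Kac's formula). Here π_1 = (1/20)/(5/14 + 1/20) = (1/20)/(57/140) = 7/57, so E[T_1 | X_0 = 1] = 1/π_1 = (5/14 + 1/20)/(1/20) = (57/140)/(1/20) = 57/7.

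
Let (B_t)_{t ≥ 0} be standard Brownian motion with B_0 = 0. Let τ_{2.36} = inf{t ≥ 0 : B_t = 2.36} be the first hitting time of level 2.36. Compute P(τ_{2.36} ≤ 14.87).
P(τ_{2.36} ≤ 14.87) = 2(1 − Φ(2.36/√14.87)) = 2(1 − Φ(0.6120)) ≈ 0.5405

By the reflection principle for standard BM, P(τ_b ≤ t) = 2 · P(B_t ≥ b). Since B_t ~ N(0, t), P(B_t ≥ 2.36) = 1 − Φ(2.36/√t) = 1 − Φ(2.36/√14.87) = 1 − Φ(0.6120) ≈ 0.27027. Doubling: P(τ_{2.36} ≤ 14.87) ≈ 2 · 0.27027 = 0.54054 ≈ 0.5405.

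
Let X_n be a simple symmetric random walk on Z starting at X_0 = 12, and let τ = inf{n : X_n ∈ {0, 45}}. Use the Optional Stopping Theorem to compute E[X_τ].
E[X_τ] = 12

X_n is a martingale and τ is a bounded-mean stopping time (indeed τ is finite a.s. with bounded expectation since the walk is in a bounded region). By the OST, E[X_τ] = E[X_0] = 12. Equivalently: E[X_τ] = 45 · P(hit 45 first) + 0 · P(hit 0 first) = 45 · (12/45) = 12.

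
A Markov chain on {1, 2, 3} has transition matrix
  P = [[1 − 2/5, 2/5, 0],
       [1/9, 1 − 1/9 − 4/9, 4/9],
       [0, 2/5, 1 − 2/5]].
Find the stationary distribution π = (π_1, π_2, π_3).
π = (5/43, 18/43, 20/43)

This is a birth-death chain on three states, which satisfies detailed balance: π_1 · P_{12} = π_2 · P_{21} and π_2 · P_{23} = π_3 · P_{32}.
From π_1 · 2/5 = π_2 · 1/9: π_2/π_1 = (2/5)/(1/9) = 18/5.
From π_2 · 4/9 = π_3 · 2/5: π_3/π_2 = (4/9)/(2/5) = 10/9.
Take π_1 proportional to 1; then unnormalized π = (1, 18/5, 4). Normalize by dividing by the sum 43/5:
  π = (5/43, 18/43, 20/43).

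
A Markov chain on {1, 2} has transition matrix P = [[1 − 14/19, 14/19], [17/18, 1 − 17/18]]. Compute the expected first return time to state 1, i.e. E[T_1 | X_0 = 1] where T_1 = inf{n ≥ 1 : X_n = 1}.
E[T_1 | X_0 = 1] = 1/π_1 = 575/323

For an irreducible recurrent Markov chain with stationary distribution π, E[T_i | X_0 = i] = 1/π_i (Kac's formula). Here π_1 = (17/18)/(14/19 + 17/18) = (17/18)/(575/342) = 323/575, so E[T_1 | X_0 = 1] = 1/π_1 = (14/19 + 17/18)/(17/18) = (575/342)/(17/18) = 575/323.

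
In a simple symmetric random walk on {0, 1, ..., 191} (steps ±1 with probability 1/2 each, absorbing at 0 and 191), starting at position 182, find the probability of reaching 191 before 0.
P(hit 191 before 0) = 182/191

Let u_k = P(hit 191 before 0 | start at k). Then u_0 = 0, u_191 = 1, and u_k = u_{k-1}/2 + u_{k+1}/2 for 1 ≤ k ≤ 190. This harmonic recurrence is solved by u_k = k/191, giving u_182 = 182/191.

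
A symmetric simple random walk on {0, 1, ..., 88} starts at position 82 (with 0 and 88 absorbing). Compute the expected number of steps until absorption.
E[τ | X_0 = 82] = 492

Let v_k = E[τ | X_0 = k]. Boundary: v_0 = v_88 = 0. Recurrence: v_k = 1 + (v_{k-1} + v_{k+1})/2 for 1 ≤ k ≤ 87. The particular solution to v_k − (v_{k-1} + v_{k+1})/2 = 1 is v_k = −k^2. Adding homogeneous solution A + B k and matching boundaries gives v_k = k (88 − k). Substituting k = 82: v_82 = 82 · 6 = 492.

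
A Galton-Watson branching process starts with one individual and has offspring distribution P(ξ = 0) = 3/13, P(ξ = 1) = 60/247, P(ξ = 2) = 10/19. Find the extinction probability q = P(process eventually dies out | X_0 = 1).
q = 57/130

The pgf is f(s) = 3/13 + 60/247·s + 10/19·s². The extinction probability q is the smallest fixed point of f in [0, 1]. Setting s = f(s):
  10/19·s² + (60/247 − 1)·s + 3/13 = 0
  10/19·s² − (3/13 + 10/19)·s + 3/13 = 0
which factors as (s − 1)·(10/19·s − 3/13) = 0, giving roots s = 1 and s = (3/13)/(10/19) = 57/130.
Mean offspring μ = 60/247 + 2·10/19 = 320/247 > 1 (supercritical), so q < 1. The extinction probability is the smaller root: q = (3/13)/(10/19) = 57/130.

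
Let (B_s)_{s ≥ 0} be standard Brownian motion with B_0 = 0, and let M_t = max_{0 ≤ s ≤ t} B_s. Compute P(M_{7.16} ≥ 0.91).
P(M_{7.16} ≥ 0.91) = 2·P(B_{7.16} ≥ 0.91) = 2(1 − Φ(0.91/√7.16)) ≈ 0.7338

By the reflection principle for Brownian motion, P(M_t ≥ a) = 2 · P(B_t ≥ a) for a ≥ 0. Since B_t ~ N(0, t), P(B_t ≥ 0.91) = 1 − Φ(0.91/√t) = 1 − Φ(0.91/√7.16) = 1 − Φ(0.3401). So
  P(M_{7.16} ≥ 0.91) = 2(1 − Φ(0.3401)) ≈ 0.7338.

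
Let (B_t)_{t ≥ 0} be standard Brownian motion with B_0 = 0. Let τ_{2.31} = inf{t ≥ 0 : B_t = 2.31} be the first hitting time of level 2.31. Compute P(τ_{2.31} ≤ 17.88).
P(τ_{2.31} ≤ 17.88) = 2(1 − Φ(2.31/√17.88)) = 2(1 − Φ(0.5463)) ≈ 0.5849

By the reflection principle for standard BM, P(τ_b ≤ t) = 2 · P(B_t ≥ b). Since B_t ~ N(0, t), P(B_t ≥ 2.31) = 1 − Φ(2.31/√t) = 1 − Φ(2.31/√17.88) = 1 − Φ(0.5463) ≈ 0.29243. Doubling: P(τ_{2.31} ≤ 17.88) ≈ 2 · 0.29243 = 0.58486 ≈ 0.5849.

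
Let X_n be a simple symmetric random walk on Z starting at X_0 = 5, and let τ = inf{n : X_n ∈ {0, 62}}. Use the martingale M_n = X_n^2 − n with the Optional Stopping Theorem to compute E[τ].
E[τ] = 285

M_n = X_n^2 − n is a martingale (since E[X_{n+1}^2 | F_n] = X_n^2 + 1). By OST (τ has finite mean in a bounded region), E[M_τ] = E[M_0] = X_0^2 − 0 = 5^2 = 25. Also E[M_τ] = E[X_τ^2] − E[τ]. The walk exits at 0 or 62, with P(hit 62 first) = 5/62, so E[X_τ^2] = 62^2 · 5/62 + 0 = 310. Thus E[τ] = E[X_τ^2] − E[M_τ] = 310 − 25 = 285 = 5(62 − 5) = 285.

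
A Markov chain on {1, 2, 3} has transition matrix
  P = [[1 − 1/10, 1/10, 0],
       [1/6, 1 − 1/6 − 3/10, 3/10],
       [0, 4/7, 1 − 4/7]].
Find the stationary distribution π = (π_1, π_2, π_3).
π = (200/383, 120/383, 63/383)

This is a birth-death chain on three states, which satisfies detailed balance: π_1 · P_{12} = π_2 · P_{21} and π_2 · P_{23} = π_3 · P_{32}.
From π_1 · 1/10 = π_2 · 1/6: π_2/π_1 = (1/10)/(1/6) = 3/5.
From π_2 · 3/10 = π_3 · 4/7: π_3/π_2 = (3/10)/(4/7) = 21/40.
Take π_1 proportional to 1; then unnormalized π = (1, 3/5, 63/200). Normalize by dividing by the sum 383/200:
  π = (200/383, 120/383, 63/383).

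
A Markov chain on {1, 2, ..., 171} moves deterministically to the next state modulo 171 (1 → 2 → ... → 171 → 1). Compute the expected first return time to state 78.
E[T_78 | X_0 = 78] = 171

The chain cycles deterministically, so starting at state 78 it returns in exactly 171 steps. Equivalently, the stationary distribution is uniform π_j = 1/171 for every state j, so by Kac's formula E[T_78] = 1/π_78 = 171.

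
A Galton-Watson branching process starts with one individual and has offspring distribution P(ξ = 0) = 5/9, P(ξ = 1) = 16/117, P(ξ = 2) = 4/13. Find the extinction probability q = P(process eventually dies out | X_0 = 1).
q = 1

Mean offspring μ = 0·5/9 + 1·16/117 + 2·4/13 = 88/117 ≤ 1. For μ ≤ 1 with offspring not concentrated at 1, the Galton-Watson process goes extinct almost surely, so q = 1.
(Algebraic check: The pgf is f(s) = 5/9 + 16/117·s + 4/13·s². The extinction probability q is the smallest fixed point of f in [0, 1]. Setting s = f(s):
  4/13·s² + (16/117 − 1)·s + 5/9 = 0
  4/13·s² − (5/9 + 4/13)·s + 5/9 = 0
which factors as (s − 1)·(4/13·s − 5/9) = 0, giving roots s = 1 and s = (5/9)/(4/13) = 65/36. Since 65/36 ≥ 1, the smallest root in [0, 1] is s = 1.)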